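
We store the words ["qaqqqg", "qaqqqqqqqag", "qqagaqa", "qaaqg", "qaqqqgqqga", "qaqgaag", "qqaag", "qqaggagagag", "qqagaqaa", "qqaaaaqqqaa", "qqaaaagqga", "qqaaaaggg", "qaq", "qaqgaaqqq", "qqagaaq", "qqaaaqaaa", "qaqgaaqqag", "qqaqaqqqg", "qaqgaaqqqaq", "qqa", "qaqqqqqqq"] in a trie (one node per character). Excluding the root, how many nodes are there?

Count nodes per top-level branch (shared prefixes stored once):
  'q'-branch (qaaqg, qaq, qaqgaag, qaqgaaqqag, qaqgaaqqq, qaqgaaqqqaq, qaqqqg, qaqqqgqqga, qaqqqqqqq, qaqqqqqqqag, qqa, qqaaaaggg, qqaaaagqga, qqaaaaqqqaa, qqaaaqaaa, qqaag, qqagaaq, qqagaqa, qqagaqaa, qqaggagagag, qqaqaqqqg): 71 nodes
Sum: 71

71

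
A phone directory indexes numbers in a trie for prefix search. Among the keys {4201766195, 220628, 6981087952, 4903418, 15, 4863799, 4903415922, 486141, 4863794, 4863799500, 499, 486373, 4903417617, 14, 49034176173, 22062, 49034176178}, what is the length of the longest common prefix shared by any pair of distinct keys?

10

The deepest shared node is where two words last agree before diverging.
"4903417617" and "49034176173" agree on "4903417617" (10 characters) before diverging; nothing deeper is shared.
Longest shared-prefix length: 10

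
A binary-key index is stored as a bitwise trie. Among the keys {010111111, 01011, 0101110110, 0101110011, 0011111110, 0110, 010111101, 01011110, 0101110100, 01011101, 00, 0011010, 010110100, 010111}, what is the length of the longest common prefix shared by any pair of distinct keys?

8

Equivalently: take the maximum, over all pairs, of their longest common prefix length.
e.g. "01011101" and "0101110100" share the prefix "01011101" of length 8; no pair shares a longer one.
Longest shared-prefix length: 8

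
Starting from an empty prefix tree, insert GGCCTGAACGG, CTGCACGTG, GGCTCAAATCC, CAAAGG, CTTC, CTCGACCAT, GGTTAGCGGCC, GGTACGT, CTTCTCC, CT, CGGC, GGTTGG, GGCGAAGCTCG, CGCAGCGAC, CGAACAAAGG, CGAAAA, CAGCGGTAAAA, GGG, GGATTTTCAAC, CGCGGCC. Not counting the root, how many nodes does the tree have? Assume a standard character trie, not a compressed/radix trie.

111

Insert word by word; a character creates a node only if that edge doesn't already exist:
  "GGCCTGAACGG" → 11 new (G, G, C, C, T, G, A, A, C, G, G)
  "CTGCACGTG" → 9 new (C, T, G, C, A, C, G, T, G)
  "GGCTCAAATCC" → prefix "GGC" already present; 8 new (T, C, A, A, A, T, C, C)
  "CAAAGG" → prefix "C" already present; 5 new (A, A, A, G, G)
  "CTTC" → prefix "CT" already present; 2 new (T, C)
  "CTCGACCAT" → prefix "CT" already present; 7 new (C, G, A, C, C, A, T)
  "GGTTAGCGGCC" → prefix "GG" already present; 9 new (T, T, A, G, C, G, G, C, C)
  "GGTACGT" → prefix "GGT" already present; 4 new (A, C, G, T)
  "CTTCTCC" → prefix "CTTC" already present; 3 new (T, C, C)
  "CT" → prefix "CT" already present; 0 new (none)
  "CGGC" → prefix "C" already present; 3 new (G, G, C)
  "GGTTGG" → prefix "GGTT" already present; 2 new (G, G)
  "GGCGAAGCTCG" → prefix "GGC" already present; 8 new (G, A, A, G, C, T, C, G)
  "CGCAGCGAC" → prefix "CG" already present; 7 new (C, A, G, C, G, A, C)
  "CGAACAAAGG" → prefix "CG" already present; 8 new (A, A, C, A, A, A, G, G)
  "CGAAAA" → prefix "CGAA" already present; 2 new (A, A)
  "CAGCGGTAAAA" → prefix "CA" already present; 9 new (G, C, G, G, T, A, A, A, A)
  "GGG" → prefix "GG" already present; 1 new (G)
  "GGATTTTCAAC" → prefix "GG" already present; 9 new (A, T, T, T, T, C, A, A, C)
  "CGCGGCC" → prefix "CGC" already present; 4 new (G, G, C, C)
Total nodes = 11 + 9 + 8 + 5 + 2 + 7 + 9 + 4 + 3 + 0 + 3 + 2 + 8 + 7 + 8 + 2 + 9 + 1 + 9 + 4 = 111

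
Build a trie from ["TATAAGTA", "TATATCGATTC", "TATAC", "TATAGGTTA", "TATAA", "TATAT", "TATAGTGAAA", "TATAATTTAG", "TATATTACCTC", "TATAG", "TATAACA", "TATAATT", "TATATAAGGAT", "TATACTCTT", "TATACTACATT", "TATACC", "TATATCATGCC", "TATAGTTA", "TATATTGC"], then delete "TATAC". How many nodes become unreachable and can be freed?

0

After clearing the end-marker at "TATAC", prune upward until reaching a node still needed by another word.
Every node on "TATAC" is still needed (e.g. by "TATACTCTT"), so nothing is freed.
Nodes removed: 0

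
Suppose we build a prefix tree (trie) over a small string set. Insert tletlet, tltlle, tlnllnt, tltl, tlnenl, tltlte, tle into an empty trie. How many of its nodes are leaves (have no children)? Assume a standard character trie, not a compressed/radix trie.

Leaves are exactly the stored words that no other stored word extends.
Those words: "tletlet", "tlnenl", "tlnllnt", "tltlle", "tltlte"
Leaf count: 5

5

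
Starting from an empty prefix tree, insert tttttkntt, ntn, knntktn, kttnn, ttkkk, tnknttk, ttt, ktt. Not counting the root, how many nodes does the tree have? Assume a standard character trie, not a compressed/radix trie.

32

Trie structure (* marks end of a word):
(root)
├─ k
│  ├─ n
│  │  └─ n
│  │     └─ t
│  │        └─ k
│  │           └─ t
│  │              └─ n *
│  └─ t
│     └─ t *
│        └─ n
│           └─ n *
├─ n
│  └─ t
│     └─ n *
└─ t
   ├─ n
   │  └─ k
   │     └─ n
   │        └─ t
   │           └─ t
   │              └─ k *
   └─ t
      ├─ k
      │  └─ k
      │     └─ k *
      └─ t *
         └─ t
            └─ t
               └─ k
                  └─ n
                     └─ t
                        └─ t *
Counting every labelled node above: 32.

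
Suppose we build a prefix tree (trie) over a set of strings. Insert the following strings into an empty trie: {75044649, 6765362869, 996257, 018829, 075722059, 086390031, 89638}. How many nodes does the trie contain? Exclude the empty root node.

51

For each word, the new-node count is its length minus the longest prefix already in the trie:
  "75044649" → 8 new (7, 5, 0, 4, 4, 6, 4, 9)
  "6765362869" → 10 new (6, 7, 6, 5, 3, 6, 2, 8, 6, 9)
  "996257" → 6 new (9, 9, 6, 2, 5, 7)
  "018829" → 6 new (0, 1, 8, 8, 2, 9)
  "075722059" → prefix "0" already present; 8 new (7, 5, 7, 2, 2, 0, 5, 9)
  "086390031" → prefix "0" already present; 8 new (8, 6, 3, 9, 0, 0, 3, 1)
  "89638" → 5 new (8, 9, 6, 3, 8)
Total nodes = 8 + 10 + 6 + 6 + 8 + 8 + 5 = 51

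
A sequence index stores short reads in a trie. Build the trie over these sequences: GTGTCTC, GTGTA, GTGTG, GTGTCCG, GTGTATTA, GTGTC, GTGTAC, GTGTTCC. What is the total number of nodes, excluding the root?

18

Count nodes per top-level branch (shared prefixes stored once):
  'G'-branch (GTGTA, GTGTAC, GTGTATTA, GTGTC, GTGTCCG, GTGTCTC, GTGTG, GTGTTCC): 18 nodes
Sum: 18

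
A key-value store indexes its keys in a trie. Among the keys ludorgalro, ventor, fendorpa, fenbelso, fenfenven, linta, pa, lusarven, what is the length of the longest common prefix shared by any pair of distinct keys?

3

Look for the deepest trie node that still has at least two words in its subtree.
e.g. "fenbelso" and "fendorpa" share the prefix "fen" of length 3; no pair shares a longer one.
Longest shared-prefix length: 3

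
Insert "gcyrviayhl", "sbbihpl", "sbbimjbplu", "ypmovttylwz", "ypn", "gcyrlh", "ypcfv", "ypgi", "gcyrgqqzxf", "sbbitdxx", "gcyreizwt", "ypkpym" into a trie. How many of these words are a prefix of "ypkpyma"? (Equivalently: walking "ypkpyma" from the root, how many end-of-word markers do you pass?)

Walk "ypkpyma" from the root; an end-of-word marker is hit whenever a stored word is a prefix of "ypkpyma".
Prefixes of the query that are stored words: "ypkpym"
Count: 1

1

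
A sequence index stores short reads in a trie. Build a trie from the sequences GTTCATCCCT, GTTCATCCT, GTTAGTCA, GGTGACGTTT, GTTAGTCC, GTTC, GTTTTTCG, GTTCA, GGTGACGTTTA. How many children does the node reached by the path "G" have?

Follow the path "G" to its node, then look at its outgoing edges.
Characters that immediately follow "G" among the stored strings: {G, T}.
That node has 2 child edges.

2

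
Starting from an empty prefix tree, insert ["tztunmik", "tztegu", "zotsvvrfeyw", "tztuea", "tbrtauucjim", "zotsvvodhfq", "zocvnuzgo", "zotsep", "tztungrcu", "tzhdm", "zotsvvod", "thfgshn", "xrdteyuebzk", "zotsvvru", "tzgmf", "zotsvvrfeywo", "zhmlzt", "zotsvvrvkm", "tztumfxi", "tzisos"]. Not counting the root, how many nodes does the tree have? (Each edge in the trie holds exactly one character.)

93

Count nodes per top-level branch (shared prefixes stored once):
  't'-branch (tbrtauucjim, thfgshn, tzgmf, tzhdm, tzisos, tztegu, tztuea, tztumfxi, tztungrcu, tztunmik): 47 nodes
  'x'-branch (xrdteyuebzk): 11 nodes
  'z'-branch (zhmlzt, zocvnuzgo, zotsep, zotsvvod, zotsvvodhfq, zotsvvrfeyw, zotsvvrfeywo, zotsvvru, zotsvvrvkm): 35 nodes
Sum: 93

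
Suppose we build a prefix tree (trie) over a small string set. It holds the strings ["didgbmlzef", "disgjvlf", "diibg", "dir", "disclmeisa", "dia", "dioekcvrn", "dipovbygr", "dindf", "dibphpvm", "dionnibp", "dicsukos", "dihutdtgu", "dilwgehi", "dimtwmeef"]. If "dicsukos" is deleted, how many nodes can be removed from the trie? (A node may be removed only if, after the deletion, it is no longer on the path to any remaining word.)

Walk "dicsukos" from the leaf back toward the root, removing each node that no remaining word uses.
The suffix "csukos" (6 nodes) is used only by "dicsukos"; the node for "di" still has the child "d", so pruning stops there.
Nodes removed: 6

6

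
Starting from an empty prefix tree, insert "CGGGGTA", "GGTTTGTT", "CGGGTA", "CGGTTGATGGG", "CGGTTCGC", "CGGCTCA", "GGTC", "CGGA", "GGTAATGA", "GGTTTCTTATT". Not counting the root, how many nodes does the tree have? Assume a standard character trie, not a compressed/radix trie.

Insert word by word; a character creates a node only if that edge doesn't already exist:
  "CGGGGTA" → 7 new (C, G, G, G, G, T, A)
  "GGTTTGTT" → 8 new (G, G, T, T, T, G, T, T)
  "CGGGTA" → prefix "CGGG" already present; 2 new (T, A)
  "CGGTTGATGGG" → prefix "CGG" already present; 8 new (T, T, G, A, T, G, G, G)
  "CGGTTCGC" → prefix "CGGTT" already present; 3 new (C, G, C)
  "CGGCTCA" → prefix "CGG" already present; 4 new (C, T, C, A)
  "GGTC" → prefix "GGT" already present; 1 new (C)
  "CGGA" → prefix "CGG" already present; 1 new (A)
  "GGTAATGA" → prefix "GGT" already present; 5 new (A, A, T, G, A)
  "GGTTTCTTATT" → prefix "GGTTT" already present; 6 new (C, T, T, A, T, T)
Total nodes = 7 + 8 + 2 + 8 + 3 + 4 + 1 + 1 + 5 + 6 = 45

45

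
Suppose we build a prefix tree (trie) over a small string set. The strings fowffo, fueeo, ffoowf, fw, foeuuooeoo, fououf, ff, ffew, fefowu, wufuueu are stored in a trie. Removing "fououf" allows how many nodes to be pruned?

4

Walk "fououf" from the leaf back toward the root, removing each node that no remaining word uses.
The suffix "uouf" (4 nodes) is used only by "fououf"; the node for "fo" still has the child "w", so pruning stops there.
Nodes removed: 4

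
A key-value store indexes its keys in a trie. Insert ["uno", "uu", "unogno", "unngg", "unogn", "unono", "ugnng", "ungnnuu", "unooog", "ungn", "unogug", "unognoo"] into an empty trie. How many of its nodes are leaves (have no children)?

A leaf is a node with no children — equivalently, the end of a word that is not a proper prefix of any other stored word.
Those words: "ugnng", "ungnnuu", "unngg", "unognoo", "unogug", "unono", "unooog", "uu"
Leaf count: 8

8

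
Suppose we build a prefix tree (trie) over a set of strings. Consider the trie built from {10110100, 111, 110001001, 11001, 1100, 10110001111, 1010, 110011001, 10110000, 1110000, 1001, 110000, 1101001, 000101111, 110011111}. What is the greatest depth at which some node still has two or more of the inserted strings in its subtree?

7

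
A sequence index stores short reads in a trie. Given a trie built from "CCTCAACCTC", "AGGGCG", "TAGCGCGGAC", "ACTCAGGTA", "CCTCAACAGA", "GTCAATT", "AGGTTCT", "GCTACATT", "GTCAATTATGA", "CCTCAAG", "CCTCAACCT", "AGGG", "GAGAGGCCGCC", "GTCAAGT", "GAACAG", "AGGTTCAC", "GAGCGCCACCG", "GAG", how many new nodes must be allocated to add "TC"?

1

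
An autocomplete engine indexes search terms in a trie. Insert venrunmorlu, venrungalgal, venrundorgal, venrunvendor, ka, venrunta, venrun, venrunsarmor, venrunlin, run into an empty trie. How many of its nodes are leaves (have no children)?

Leaves are exactly the stored words that no other stored word extends.
Those words: "ka", "run", "venrundorgal", "venrungalgal", "venrunlin", "venrunmorlu", "venrunsarmor", "venrunta", "venrunvendor"
Leaf count: 9

9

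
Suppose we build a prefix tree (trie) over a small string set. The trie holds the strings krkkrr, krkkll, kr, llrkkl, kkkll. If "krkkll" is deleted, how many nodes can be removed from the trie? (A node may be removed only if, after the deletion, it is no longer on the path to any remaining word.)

A node on "krkkll"'s path can go only if nothing else ends at it or branches off below it.
The suffix "ll" (2 nodes) is used only by "krkkll"; the node for "krkk" still has the child "r", so pruning stops there.
Nodes removed: 2

2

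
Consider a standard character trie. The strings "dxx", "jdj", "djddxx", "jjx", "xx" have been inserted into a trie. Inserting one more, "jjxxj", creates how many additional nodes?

2

The longest prefix of "jjxxj" already in the trie is "jjx" (length 3).
So 5 − 3 = 2 new nodes.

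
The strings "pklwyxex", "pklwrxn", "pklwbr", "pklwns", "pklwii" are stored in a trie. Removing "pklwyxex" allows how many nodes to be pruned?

4

After clearing the end-marker at "pklwyxex", prune upward until reaching a node still needed by another word.
The suffix "yxex" (4 nodes) is used only by "pklwyxex"; the node for "pklw" still has the child "r", so pruning stops there.
Nodes removed: 4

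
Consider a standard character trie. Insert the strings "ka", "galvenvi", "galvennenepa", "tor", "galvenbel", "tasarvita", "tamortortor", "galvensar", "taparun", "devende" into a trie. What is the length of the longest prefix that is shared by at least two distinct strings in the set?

6

Look for the deepest trie node that still has at least two words in its subtree.
e.g. "galvenbel" and "galvennenepa" share the prefix "galven" of length 6; no pair shares a longer one.
Longest shared-prefix length: 6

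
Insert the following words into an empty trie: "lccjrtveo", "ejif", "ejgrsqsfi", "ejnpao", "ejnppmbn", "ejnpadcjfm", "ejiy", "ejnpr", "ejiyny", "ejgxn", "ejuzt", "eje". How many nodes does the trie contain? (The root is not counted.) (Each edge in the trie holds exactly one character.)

43

Count nodes per top-level branch (shared prefixes stored once):
  'e'-branch (eje, ejgrsqsfi, ejgxn, ejif, ejiy, ejiyny, ejnpadcjfm, ejnpao, ejnppmbn, ejnpr, ejuzt): 34 nodes
  'l'-branch (lccjrtveo): 9 nodes
Sum: 43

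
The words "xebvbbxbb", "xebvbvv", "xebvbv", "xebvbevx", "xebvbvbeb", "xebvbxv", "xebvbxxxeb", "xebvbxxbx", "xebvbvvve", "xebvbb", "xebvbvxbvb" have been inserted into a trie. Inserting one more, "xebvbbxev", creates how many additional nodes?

2

The longest prefix of "xebvbbxev" already in the trie is "xebvbbx" (length 7).
So 9 − 7 = 2 new nodes.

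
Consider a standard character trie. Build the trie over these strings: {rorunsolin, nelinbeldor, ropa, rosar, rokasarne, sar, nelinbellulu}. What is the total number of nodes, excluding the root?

For each word, the new-node count is its length minus the longest prefix already in the trie:
  "rorunsolin" → 10 new (r, o, r, u, n, s, o, l, i, n)
  "nelinbeldor" → 11 new (n, e, l, i, n, b, e, l, d, o, r)
  "ropa" → prefix "ro" already present; 2 new (p, a)
  "rosar" → prefix "ro" already present; 3 new (s, a, r)
  "rokasarne" → prefix "ro" already present; 7 new (k, a, s, a, r, n, e)
  "sar" → 3 new (s, a, r)
  "nelinbellulu" → prefix "nelinbel" already present; 4 new (l, u, l, u)
Total nodes = 10 + 11 + 2 + 3 + 7 + 3 + 4 = 40

40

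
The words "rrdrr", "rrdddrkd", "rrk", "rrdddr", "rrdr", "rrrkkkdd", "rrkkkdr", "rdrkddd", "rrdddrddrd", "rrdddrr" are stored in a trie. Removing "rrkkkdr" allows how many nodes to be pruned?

4

Walk "rrkkkdr" from the leaf back toward the root, removing each node that no remaining word uses.
The suffix "kkdr" (4 nodes) is used only by "rrkkkdr"; "rrk" is itself a stored word, so pruning stops there.
Nodes removed: 4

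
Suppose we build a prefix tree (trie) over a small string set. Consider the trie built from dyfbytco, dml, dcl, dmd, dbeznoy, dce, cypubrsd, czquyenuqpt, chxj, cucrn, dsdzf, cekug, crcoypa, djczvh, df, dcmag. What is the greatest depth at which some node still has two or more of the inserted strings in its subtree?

The deepest shared node is where two words last agree before diverging.
e.g. "dce" and "dcl" share the prefix "dc" of length 2; no pair shares a longer one.
Longest shared-prefix length: 2

2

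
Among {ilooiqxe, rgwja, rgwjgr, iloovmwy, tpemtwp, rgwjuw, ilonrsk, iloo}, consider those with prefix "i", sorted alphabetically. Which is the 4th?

DFS of the "i" subtree visits, in order: "ilonrsk", "iloo", "ilooiqxe", "iloovmwy"
Position 4: iloovmwy

iloovmwy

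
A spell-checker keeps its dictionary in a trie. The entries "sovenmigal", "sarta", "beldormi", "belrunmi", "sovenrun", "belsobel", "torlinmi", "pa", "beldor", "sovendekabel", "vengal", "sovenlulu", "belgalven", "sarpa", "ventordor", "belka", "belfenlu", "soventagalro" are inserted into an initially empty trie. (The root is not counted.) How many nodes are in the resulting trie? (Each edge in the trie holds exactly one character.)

Trace insertions, counting only characters that open a new branch:
  "sovenmigal" → 10 new (s, o, v, e, n, m, i, g, a, l)
  "sarta" → prefix "s" already present; 4 new (a, r, t, a)
  "beldormi" → 8 new (b, e, l, d, o, r, m, i)
  "belrunmi" → prefix "bel" already present; 5 new (r, u, n, m, i)
  "sovenrun" → prefix "soven" already present; 3 new (r, u, n)
  "belsobel" → prefix "bel" already present; 5 new (s, o, b, e, l)
  "torlinmi" → 8 new (t, o, r, l, i, n, m, i)
  "pa" → 2 new (p, a)
  "beldor" → prefix "beldor" already present; 0 new (none)
  "sovendekabel" → prefix "soven" already present; 7 new (d, e, k, a, b, e, l)
  "vengal" → 6 new (v, e, n, g, a, l)
  "sovenlulu" → prefix "soven" already present; 4 new (l, u, l, u)
  "belgalven" → prefix "bel" already present; 6 new (g, a, l, v, e, n)
  "sarpa" → prefix "sar" already present; 2 new (p, a)
  "ventordor" → prefix "ven" already present; 6 new (t, o, r, d, o, r)
  "belka" → prefix "bel" already present; 2 new (k, a)
  "belfenlu" → prefix "bel" already present; 5 new (f, e, n, l, u)
  "soventagalro" → prefix "soven" already present; 7 new (t, a, g, a, l, r, o)
Total nodes = 10 + 4 + 8 + 5 + 3 + 5 + 8 + 2 + 0 + 7 + 6 + 4 + 6 + 2 + 6 + 2 + 5 + 7 = 90

90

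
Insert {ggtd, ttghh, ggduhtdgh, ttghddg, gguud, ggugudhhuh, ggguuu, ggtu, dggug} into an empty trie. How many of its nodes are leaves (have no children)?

9

A leaf is a node with no children — equivalently, the end of a word that is not a proper prefix of any other stored word.
Those words: "dggug", "ggduhtdgh", "ggguuu", "ggtd", "ggtu", "ggugudhhuh", "gguud", "ttghddg", "ttghh"
Leaf count: 9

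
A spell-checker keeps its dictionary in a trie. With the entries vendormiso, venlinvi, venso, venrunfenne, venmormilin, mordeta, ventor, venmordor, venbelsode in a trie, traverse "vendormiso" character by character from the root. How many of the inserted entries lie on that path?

Check each prefix of "vendormiso" against the stored set — each match is an end-marker on the path.
Prefixes of the query that are stored words: "vendormiso"
Count: 1

1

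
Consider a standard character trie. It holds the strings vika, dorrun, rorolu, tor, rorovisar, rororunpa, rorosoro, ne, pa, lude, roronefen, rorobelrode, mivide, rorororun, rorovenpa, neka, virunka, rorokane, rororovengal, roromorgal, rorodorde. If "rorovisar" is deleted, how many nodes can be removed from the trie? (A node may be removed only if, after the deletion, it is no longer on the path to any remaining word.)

4

Walk "rorovisar" from the leaf back toward the root, removing each node that no remaining word uses.
The suffix "isar" (4 nodes) is used only by "rorovisar"; the node for "rorov" still has the child "e", so pruning stops there.
Nodes removed: 4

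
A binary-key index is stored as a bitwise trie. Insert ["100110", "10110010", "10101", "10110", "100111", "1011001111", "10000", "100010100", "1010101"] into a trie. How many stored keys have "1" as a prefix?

9

Filter for entries beginning with "1":
Matches: "10000", "100010100", "100110", "100111", "10101", "1010101", "10110", "10110010", "1011001111"
Count: 9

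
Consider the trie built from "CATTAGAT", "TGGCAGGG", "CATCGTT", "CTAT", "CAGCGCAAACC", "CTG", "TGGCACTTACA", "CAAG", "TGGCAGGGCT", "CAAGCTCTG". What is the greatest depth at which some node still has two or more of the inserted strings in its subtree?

8

The deepest shared node is where two words last agree before diverging.
"TGGCAGGG" and "TGGCAGGGCT" agree on "TGGCAGGG" (8 characters) before diverging; nothing deeper is shared.
Longest shared-prefix length: 8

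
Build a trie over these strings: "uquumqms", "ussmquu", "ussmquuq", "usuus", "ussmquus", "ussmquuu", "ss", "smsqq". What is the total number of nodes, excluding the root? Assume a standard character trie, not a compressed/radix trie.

26

Count nodes per top-level branch (shared prefixes stored once):
  's'-branch (smsqq, ss): 6 nodes
  'u'-branch (uquumqms, ussmquu, ussmquuq, ussmquus, ussmquuu, usuus): 20 nodes
Sum: 26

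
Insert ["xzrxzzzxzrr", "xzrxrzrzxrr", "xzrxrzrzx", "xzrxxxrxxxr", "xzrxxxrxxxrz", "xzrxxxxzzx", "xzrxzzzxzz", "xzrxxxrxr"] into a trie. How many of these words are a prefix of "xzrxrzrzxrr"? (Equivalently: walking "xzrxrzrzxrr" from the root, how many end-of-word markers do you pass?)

2

Check each prefix of "xzrxrzrzxrr" against the stored set — each match is an end-marker on the path.
Prefixes of the query that are stored words: "xzrxrzrzx", "xzrxrzrzxrr"
Count: 2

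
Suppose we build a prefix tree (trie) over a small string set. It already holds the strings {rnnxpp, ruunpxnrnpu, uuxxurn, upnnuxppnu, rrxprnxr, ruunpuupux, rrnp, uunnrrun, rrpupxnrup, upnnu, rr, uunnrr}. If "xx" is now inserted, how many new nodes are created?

2

No existing word starts with "x", so every character of "xx" needs a new node.
2 − 0 = 2 new nodes.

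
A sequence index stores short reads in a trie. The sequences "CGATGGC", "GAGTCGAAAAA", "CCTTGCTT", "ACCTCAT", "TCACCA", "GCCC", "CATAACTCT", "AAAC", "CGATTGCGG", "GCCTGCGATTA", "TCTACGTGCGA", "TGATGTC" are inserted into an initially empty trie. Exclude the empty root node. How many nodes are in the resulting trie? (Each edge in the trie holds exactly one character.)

For each word, the new-node count is its length minus the longest prefix already in the trie:
  "CGATGGC" → 7 new (C, G, A, T, G, G, C)
  "GAGTCGAAAAA" → 11 new (G, A, G, T, C, G, A, A, A, A, A)
  "CCTTGCTT" → prefix "C" already present; 7 new (C, T, T, G, C, T, T)
  "ACCTCAT" → 7 new (A, C, C, T, C, A, T)
  "TCACCA" → 6 new (T, C, A, C, C, A)
  "GCCC" → prefix "G" already present; 3 new (C, C, C)
  "CATAACTCT" → prefix "C" already present; 8 new (A, T, A, A, C, T, C, T)
  "AAAC" → prefix "A" already present; 3 new (A, A, C)
  "CGATTGCGG" → prefix "CGAT" already present; 5 new (T, G, C, G, G)
  "GCCTGCGATTA" → prefix "GCC" already present; 8 new (T, G, C, G, A, T, T, A)
  "TCTACGTGCGA" → prefix "TC" already present; 9 new (T, A, C, G, T, G, C, G, A)
  "TGATGTC" → prefix "T" already present; 6 new (G, A, T, G, T, C)
Total nodes = 7 + 11 + 7 + 7 + 6 + 3 + 8 + 3 + 5 + 8 + 9 + 6 = 80

80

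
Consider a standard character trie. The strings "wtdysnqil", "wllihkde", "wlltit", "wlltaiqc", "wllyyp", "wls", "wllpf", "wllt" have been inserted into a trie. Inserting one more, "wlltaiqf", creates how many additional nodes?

1

Walking "wlltaiqf" from the root, the first 7 characters ("wlltaiq") follow existing edges; "f" is the first miss.
Each of the 1 remaining characters creates one node.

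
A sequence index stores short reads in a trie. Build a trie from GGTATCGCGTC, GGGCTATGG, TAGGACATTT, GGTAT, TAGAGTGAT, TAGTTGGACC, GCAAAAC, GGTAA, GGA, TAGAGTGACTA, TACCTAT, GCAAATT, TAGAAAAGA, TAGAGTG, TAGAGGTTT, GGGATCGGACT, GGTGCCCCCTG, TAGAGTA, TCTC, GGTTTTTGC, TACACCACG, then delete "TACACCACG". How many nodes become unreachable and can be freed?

Walk "TACACCACG" from the leaf back toward the root, removing each node that no remaining word uses.
The suffix "ACCACG" (6 nodes) is used only by "TACACCACG"; the node for "TAC" still has the child "C", so pruning stops there.
Nodes removed: 6

6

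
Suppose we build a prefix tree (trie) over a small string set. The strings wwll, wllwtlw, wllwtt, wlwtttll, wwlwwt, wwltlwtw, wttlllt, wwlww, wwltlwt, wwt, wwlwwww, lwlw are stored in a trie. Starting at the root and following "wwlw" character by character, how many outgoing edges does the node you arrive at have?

The children of the "wwlw" node are the distinct next characters among strings starting with "wwlw".
Distinct next characters after "wwlw": w.
That node has 1 child edge.

1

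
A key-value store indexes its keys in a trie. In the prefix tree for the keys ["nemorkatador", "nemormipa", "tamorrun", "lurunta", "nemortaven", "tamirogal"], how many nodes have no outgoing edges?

6

Leaves are exactly the stored words that no other stored word extends.
Those words: "lurunta", "nemorkatador", "nemormipa", "nemortaven", "tamirogal", "tamorrun"
Leaf count: 6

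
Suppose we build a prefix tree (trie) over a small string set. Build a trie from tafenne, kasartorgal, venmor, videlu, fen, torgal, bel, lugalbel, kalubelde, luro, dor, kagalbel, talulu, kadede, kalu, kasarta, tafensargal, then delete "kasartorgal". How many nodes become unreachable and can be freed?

5

After clearing the end-marker at "kasartorgal", prune upward until reaching a node still needed by another word.
The suffix "orgal" (5 nodes) is used only by "kasartorgal"; the node for "kasart" still has the child "a", so pruning stops there.
Nodes removed: 5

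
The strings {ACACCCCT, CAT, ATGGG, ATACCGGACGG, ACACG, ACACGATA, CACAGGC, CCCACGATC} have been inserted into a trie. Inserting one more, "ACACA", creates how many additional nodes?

1

The longest prefix of "ACACA" already in the trie is "ACAC" (length 4).
New nodes needed: |"ACACA"| − 4 = 5 − 4 = 1.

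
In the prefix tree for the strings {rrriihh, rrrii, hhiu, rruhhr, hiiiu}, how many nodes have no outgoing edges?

4

Leaves are exactly the stored words that no other stored word extends.
Those words: "hhiu", "hiiiu", "rrriihh", "rruhhr"
Leaf count: 4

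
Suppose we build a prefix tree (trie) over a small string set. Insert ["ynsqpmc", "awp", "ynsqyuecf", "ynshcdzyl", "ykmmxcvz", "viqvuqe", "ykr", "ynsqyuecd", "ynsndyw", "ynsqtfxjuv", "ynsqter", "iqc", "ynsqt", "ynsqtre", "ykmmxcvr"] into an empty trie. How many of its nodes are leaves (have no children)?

A leaf is a node with no children — equivalently, the end of a word that is not a proper prefix of any other stored word.
Those words: "awp", "iqc", "viqvuqe", "ykmmxcvr", "ykmmxcvz", "ykr", "ynshcdzyl", "ynsndyw", "ynsqpmc", "ynsqter", "ynsqtfxjuv", "ynsqtre", "ynsqyuecd", "ynsqyuecf"
Leaf count: 14

14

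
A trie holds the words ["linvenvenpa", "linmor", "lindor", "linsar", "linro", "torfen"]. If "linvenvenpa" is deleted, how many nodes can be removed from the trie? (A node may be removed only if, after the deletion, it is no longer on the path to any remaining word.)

8

Walk "linvenvenpa" from the leaf back toward the root, removing each node that no remaining word uses.
The suffix "venvenpa" (8 nodes) is used only by "linvenvenpa"; the node for "lin" still has the child "m", so pruning stops there.
Nodes removed: 8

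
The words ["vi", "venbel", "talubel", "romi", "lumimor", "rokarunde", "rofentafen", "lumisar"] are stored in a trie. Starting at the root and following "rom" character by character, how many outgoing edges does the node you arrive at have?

Walk "rom" from the root, arriving at one node.
Distinct next characters after "rom": i.
That node has 1 child edge.

1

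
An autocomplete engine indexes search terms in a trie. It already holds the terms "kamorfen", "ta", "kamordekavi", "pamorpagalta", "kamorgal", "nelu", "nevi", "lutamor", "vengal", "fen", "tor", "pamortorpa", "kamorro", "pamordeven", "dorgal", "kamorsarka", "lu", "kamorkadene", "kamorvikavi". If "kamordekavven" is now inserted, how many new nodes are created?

Walking "kamordekavven" from the root, the first 10 characters ("kamordekav") follow existing edges; "v" is the first miss.
Each of the 3 remaining characters creates one node.

3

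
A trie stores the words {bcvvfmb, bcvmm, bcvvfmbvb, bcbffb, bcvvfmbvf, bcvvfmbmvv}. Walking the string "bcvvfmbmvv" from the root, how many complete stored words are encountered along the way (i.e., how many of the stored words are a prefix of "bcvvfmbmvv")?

2

Check each prefix of "bcvvfmbmvv" against the stored set — each match is an end-marker on the path.
Prefixes of the query that are stored words: "bcvvfmb", "bcvvfmbmvv"
Count: 2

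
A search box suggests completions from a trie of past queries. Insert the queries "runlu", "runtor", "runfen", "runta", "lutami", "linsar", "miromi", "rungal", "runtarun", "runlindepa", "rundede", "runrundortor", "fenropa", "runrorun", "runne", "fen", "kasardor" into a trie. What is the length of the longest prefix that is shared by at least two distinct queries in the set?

The deepest shared node is where two words last agree before diverging.
e.g. "runta" and "runtarun" share the prefix "runta" of length 5; no pair shares a longer one.
Longest shared-prefix length: 5

5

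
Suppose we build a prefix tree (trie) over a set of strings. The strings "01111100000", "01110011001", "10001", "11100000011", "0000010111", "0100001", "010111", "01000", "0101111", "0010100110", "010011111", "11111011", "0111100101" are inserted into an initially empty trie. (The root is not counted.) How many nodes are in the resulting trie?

74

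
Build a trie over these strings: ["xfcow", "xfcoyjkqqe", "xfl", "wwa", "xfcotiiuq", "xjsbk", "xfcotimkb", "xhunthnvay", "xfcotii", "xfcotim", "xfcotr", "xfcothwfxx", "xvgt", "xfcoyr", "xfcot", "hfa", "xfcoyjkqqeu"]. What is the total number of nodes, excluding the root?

For each word, the new-node count is its length minus the longest prefix already in the trie:
  "xfcow" → 5 new (x, f, c, o, w)
  "xfcoyjkqqe" → prefix "xfco" already present; 6 new (y, j, k, q, q, e)
  "xfl" → prefix "xf" already present; 1 new (l)
  "wwa" → 3 new (w, w, a)
  "xfcotiiuq" → prefix "xfco" already present; 5 new (t, i, i, u, q)
  "xjsbk" → prefix "x" already present; 4 new (j, s, b, k)
  "xfcotimkb" → prefix "xfcoti" already present; 3 new (m, k, b)
  "xhunthnvay" → prefix "x" already present; 9 new (h, u, n, t, h, n, v, a, y)
  "xfcotii" → prefix "xfcotii" already present; 0 new (none)
  "xfcotim" → prefix "xfcotim" already present; 0 new (none)
  "xfcotr" → prefix "xfcot" already present; 1 new (r)
  "xfcothwfxx" → prefix "xfcot" already present; 5 new (h, w, f, x, x)
  "xvgt" → prefix "x" already present; 3 new (v, g, t)
  "xfcoyr" → prefix "xfcoy" already present; 1 new (r)
  "xfcot" → prefix "xfcot" already present; 0 new (none)
  "hfa" → 3 new (h, f, a)
  "xfcoyjkqqeu" → prefix "xfcoyjkqqe" already present; 1 new (u)
Total nodes = 5 + 6 + 1 + 3 + 5 + 4 + 3 + 9 + 0 + 0 + 1 + 5 + 3 + 1 + 0 + 3 + 1 = 50

50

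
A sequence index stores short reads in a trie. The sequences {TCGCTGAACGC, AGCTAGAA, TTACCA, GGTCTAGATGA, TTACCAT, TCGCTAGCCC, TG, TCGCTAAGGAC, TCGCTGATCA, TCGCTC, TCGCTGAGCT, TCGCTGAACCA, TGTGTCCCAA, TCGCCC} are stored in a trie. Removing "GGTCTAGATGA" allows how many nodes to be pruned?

11

After clearing the end-marker at "GGTCTAGATGA", prune upward until reaching a node still needed by another word.
No other word shares any prefix with "GGTCTAGATGA", so all 11 of its nodes go.
Nodes removed: 11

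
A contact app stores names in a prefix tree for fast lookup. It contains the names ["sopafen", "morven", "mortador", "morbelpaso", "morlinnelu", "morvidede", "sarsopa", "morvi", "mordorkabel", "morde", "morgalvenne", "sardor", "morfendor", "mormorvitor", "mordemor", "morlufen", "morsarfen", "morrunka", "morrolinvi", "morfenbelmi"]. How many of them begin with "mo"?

Filter for entries beginning with "mo":
Words under "mo": morbelpaso, morde, mordemor, mordorkabel, morfenbelmi, morfendor, morgalvenne, morlinnelu, morlufen, mormorvitor, morrolinvi, morrunka, morsarfen, mortador, morven, morvi, morvidede
Count: 17

17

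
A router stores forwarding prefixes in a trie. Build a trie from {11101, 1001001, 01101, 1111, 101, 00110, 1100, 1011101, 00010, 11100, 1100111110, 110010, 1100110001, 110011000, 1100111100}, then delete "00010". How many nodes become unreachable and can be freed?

A node on "00010"'s path can go only if nothing else ends at it or branches off below it.
The suffix "010" (3 nodes) is used only by "00010"; the node for "00" still has the child "1", so pruning stops there.
Nodes removed: 3

3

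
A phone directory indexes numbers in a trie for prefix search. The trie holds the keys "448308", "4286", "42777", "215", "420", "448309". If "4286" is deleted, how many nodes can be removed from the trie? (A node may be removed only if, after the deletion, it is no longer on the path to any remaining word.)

2

Walk "4286" from the leaf back toward the root, removing each node that no remaining word uses.
The suffix "86" (2 nodes) is used only by "4286"; the node for "42" still has the child "7", so pruning stops there.
Nodes removed: 2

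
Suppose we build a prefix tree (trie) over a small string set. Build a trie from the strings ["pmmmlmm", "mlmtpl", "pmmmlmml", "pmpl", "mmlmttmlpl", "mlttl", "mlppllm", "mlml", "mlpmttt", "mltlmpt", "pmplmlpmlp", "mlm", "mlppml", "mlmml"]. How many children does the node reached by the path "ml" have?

3

Walk "ml" from the root, arriving at one node.
Distinct next characters after "ml": m, p, t.
That node has 3 child edges.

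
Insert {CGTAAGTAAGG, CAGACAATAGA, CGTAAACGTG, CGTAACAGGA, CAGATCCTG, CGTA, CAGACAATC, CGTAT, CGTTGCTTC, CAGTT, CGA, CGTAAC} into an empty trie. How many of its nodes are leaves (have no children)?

10

A leaf is a node with no children — equivalently, the end of a word that is not a proper prefix of any other stored word.
Those words: "CAGACAATAGA", "CAGACAATC", "CAGATCCTG", "CAGTT", "CGA", "CGTAAACGTG", "CGTAACAGGA", "CGTAAGTAAGG", "CGTAT", "CGTTGCTTC"
Leaf count: 10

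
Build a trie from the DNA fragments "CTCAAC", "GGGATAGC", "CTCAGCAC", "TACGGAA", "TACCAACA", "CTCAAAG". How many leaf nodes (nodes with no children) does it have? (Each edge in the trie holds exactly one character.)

Leaves are exactly the stored words that no other stored word extends.
Those words: "CTCAAAG", "CTCAAC", "CTCAGCAC", "GGGATAGC", "TACCAACA", "TACGGAA"
Leaf count: 6

6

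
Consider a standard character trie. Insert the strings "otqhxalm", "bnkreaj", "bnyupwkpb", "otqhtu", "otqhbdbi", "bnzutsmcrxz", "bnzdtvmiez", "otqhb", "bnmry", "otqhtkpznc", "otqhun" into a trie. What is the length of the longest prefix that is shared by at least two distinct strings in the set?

5

The deepest shared node is where two words last agree before diverging.
e.g. "otqhb" and "otqhbdbi" share the prefix "otqhb" of length 5; no pair shares a longer one.
Longest shared-prefix length: 5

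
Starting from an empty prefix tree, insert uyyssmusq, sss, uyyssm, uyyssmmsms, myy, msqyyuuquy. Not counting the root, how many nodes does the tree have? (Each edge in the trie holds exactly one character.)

Trace insertions, counting only characters that open a new branch:
  "uyyssmusq" → 9 new (u, y, y, s, s, m, u, s, q)
  "sss" → 3 new (s, s, s)
  "uyyssm" → prefix "uyyssm" already present; 0 new (none)
  "uyyssmmsms" → prefix "uyyssm" already present; 4 new (m, s, m, s)
  "myy" → 3 new (m, y, y)
  "msqyyuuquy" → prefix "m" already present; 9 new (s, q, y, y, u, u, q, u, y)
Total nodes = 9 + 3 + 0 + 4 + 3 + 9 = 28

28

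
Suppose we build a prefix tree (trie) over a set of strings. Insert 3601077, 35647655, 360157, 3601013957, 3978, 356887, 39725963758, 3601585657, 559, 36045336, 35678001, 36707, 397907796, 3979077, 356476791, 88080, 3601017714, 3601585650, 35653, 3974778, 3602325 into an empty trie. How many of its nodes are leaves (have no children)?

A leaf is a node with no children — equivalently, the end of a word that is not a proper prefix of any other stored word.
Those words: "35647655", "356476791", "35653", "35678001", "356887", "3601013957", "3601017714", "3601077", "360157", "3601585650", "3601585657", "3602325", "36045336", "36707", "39725963758", "3974778", "3978", "397907796", "559", "88080"
Leaf count: 20

20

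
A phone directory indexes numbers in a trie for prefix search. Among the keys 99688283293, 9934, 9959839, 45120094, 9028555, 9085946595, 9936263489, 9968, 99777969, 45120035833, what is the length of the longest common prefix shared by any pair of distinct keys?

The deepest shared node is where two words last agree before diverging.
"45120035833" and "45120094" agree on "451200" (6 characters) before diverging; nothing deeper is shared.
Longest shared-prefix length: 6

6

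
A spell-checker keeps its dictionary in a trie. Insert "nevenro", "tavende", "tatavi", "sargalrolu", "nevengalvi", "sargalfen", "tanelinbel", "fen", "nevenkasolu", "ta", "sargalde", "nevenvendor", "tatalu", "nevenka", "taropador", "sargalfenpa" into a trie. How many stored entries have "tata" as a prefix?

Filter for entries beginning with "tata":
Matches: "tatalu", "tatavi"
Count: 2

2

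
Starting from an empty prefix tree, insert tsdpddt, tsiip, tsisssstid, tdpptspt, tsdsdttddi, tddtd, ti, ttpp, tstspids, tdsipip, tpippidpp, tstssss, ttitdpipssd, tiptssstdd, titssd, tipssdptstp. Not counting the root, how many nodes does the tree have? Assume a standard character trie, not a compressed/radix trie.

89

Trace insertions, counting only characters that open a new branch:
  "tsdpddt" → 7 new (t, s, d, p, d, d, t)
  "tsiip" → prefix "ts" already present; 3 new (i, i, p)
  "tsisssstid" → prefix "tsi" already present; 7 new (s, s, s, s, t, i, d)
  "tdpptspt" → prefix "t" already present; 7 new (d, p, p, t, s, p, t)
  "tsdsdttddi" → prefix "tsd" already present; 7 new (s, d, t, t, d, d, i)
  "tddtd" → prefix "td" already present; 3 new (d, t, d)
  "ti" → prefix "t" already present; 1 new (i)
  "ttpp" → prefix "t" already present; 3 new (t, p, p)
  "tstspids" → prefix "ts" already present; 6 new (t, s, p, i, d, s)
  "tdsipip" → prefix "td" already present; 5 new (s, i, p, i, p)
  "tpippidpp" → prefix "t" already present; 8 new (p, i, p, p, i, d, p, p)
  "tstssss" → prefix "tsts" already present; 3 new (s, s, s)
  "ttitdpipssd" → prefix "tt" already present; 9 new (i, t, d, p, i, p, s, s, d)
  "tiptssstdd" → prefix "ti" already present; 8 new (p, t, s, s, s, t, d, d)
  "titssd" → prefix "ti" already present; 4 new (t, s, s, d)
  "tipssdptstp" → prefix "tip" already present; 8 new (s, s, d, p, t, s, t, p)
Total nodes = 7 + 3 + 7 + 7 + 7 + 3 + 1 + 3 + 6 + 5 + 8 + 3 + 9 + 8 + 4 + 8 = 89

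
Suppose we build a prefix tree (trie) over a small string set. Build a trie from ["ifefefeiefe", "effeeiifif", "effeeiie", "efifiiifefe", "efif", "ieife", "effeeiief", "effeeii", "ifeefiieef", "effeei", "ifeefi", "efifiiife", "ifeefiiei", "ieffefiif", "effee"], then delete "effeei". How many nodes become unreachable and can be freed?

0

After clearing the end-marker at "effeei", prune upward until reaching a node still needed by another word.
Every node on "effeei" is still needed (e.g. by "effeeiifif"), so nothing is freed.
Nodes removed: 0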